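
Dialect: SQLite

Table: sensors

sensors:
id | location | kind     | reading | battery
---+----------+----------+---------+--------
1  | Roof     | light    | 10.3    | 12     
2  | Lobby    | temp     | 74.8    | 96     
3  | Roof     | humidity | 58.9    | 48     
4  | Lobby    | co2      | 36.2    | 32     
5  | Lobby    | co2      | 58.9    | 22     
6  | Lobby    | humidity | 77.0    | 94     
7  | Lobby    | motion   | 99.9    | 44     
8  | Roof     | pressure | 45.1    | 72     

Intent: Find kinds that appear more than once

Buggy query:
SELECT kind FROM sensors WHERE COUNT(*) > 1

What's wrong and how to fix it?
Bug: WHERE can't reference COUNT(*); aggregates are computed after WHERE

Fix: GROUP BY kind, then filter groups with HAVING COUNT(*) > 1

Corrected query:
SELECT kind FROM sensors GROUP BY kind HAVING COUNT(*) > 1

Result:
kind    
--------
co2     
humidity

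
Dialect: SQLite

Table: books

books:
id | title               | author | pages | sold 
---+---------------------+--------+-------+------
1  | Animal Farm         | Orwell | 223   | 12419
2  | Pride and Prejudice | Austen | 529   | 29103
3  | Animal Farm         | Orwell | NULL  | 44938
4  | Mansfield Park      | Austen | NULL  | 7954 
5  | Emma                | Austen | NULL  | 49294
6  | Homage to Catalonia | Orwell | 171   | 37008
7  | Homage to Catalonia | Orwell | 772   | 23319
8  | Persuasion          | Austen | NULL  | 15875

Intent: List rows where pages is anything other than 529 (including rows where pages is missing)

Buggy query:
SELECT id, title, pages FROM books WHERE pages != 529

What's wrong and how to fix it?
Bug: Inequality against NULL is unknown, not true; rows with NULL are dropped

Fix: Handle NULL separately with IS NULL alongside the inequality

Corrected query:
SELECT id, title, pages FROM books WHERE pages != 529 OR pages IS NULL

Result:
id | title               | pages
---+---------------------+------
1  | Animal Farm         | 223  
3  | Animal Farm         | NULL 
4  | Mansfield Park      | NULL 
5  | Emma                | NULL 
6  | Homage to Catalonia | 171  
7  | Homage to Catalonia | 772  
8  | Persuasion          | NULL 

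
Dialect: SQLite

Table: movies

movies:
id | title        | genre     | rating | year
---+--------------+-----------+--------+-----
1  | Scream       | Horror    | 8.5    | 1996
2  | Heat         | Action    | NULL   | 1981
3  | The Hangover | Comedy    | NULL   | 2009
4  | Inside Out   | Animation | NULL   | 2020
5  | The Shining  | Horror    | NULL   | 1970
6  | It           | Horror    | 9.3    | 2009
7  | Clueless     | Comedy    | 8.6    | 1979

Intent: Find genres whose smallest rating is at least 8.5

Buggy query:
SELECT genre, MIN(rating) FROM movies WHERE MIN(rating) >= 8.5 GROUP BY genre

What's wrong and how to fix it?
Bug: Aggregates like MIN are computed per group after WHERE runs

Fix: Use HAVING for the per-group MIN condition

Corrected query:
SELECT genre, MIN(rating) FROM movies GROUP BY genre HAVING MIN(rating) >= 8.5

Result:
genre  | MIN(rating)
-------+------------
Comedy | 8.6        
Horror | 8.5        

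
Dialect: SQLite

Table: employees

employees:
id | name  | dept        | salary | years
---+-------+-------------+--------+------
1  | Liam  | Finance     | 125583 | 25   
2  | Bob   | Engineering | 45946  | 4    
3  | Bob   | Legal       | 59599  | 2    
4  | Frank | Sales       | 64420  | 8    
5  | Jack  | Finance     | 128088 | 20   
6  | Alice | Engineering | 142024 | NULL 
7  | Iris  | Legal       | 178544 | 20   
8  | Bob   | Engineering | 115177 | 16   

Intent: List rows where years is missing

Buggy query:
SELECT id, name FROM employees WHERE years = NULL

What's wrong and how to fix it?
Bug: Comparing to NULL with '=' never matches; NULL = NULL is unknown, not true

Fix: Use IS NULL to test for NULL

Corrected query:
SELECT id, name FROM employees WHERE years IS NULL

Result:
id | name 
---+------
6  | Alice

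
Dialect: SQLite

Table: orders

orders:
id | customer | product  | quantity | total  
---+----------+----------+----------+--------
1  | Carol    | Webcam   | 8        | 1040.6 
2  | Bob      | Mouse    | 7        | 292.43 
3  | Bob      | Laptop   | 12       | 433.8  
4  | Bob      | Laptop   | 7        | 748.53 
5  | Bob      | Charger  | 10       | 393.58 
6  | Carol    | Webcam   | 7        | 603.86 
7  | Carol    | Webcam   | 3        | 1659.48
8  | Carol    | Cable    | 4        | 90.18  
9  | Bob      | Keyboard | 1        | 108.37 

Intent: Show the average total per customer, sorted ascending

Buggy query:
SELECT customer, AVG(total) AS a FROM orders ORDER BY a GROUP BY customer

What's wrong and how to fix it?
Bug: GROUP BY must precede ORDER BY

Fix: Move ORDER BY to the end, after GROUP BY

Corrected query:
SELECT customer, AVG(total) AS a FROM orders GROUP BY customer ORDER BY a

Result:
customer | a      
---------+--------
Bob      | 395.342
Carol    | 848.53 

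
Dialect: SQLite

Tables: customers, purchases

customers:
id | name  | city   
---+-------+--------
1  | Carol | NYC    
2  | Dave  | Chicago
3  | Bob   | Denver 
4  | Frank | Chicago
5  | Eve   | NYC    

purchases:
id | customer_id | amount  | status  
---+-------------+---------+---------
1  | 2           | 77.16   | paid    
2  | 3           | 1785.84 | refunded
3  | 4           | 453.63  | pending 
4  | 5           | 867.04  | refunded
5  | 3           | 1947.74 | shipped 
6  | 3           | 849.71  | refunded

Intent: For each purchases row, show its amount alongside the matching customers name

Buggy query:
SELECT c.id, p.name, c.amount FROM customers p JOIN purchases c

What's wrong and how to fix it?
Bug: JOIN with no ON clause produces a cartesian product; every purchases row pairs with every customers row

Fix: Add ON c.customer_id = p.id to the JOIN

Corrected query:
SELECT c.id, p.name, c.amount FROM customers p JOIN purchases c ON c.customer_id = p.id

Result:
id | name  | amount 
---+-------+--------
1  | Dave  | 77.16  
2  | Bob   | 1785.84
3  | Frank | 453.63 
4  | Eve   | 867.04 
5  | Bob   | 1947.74
6  | Bob   | 849.71 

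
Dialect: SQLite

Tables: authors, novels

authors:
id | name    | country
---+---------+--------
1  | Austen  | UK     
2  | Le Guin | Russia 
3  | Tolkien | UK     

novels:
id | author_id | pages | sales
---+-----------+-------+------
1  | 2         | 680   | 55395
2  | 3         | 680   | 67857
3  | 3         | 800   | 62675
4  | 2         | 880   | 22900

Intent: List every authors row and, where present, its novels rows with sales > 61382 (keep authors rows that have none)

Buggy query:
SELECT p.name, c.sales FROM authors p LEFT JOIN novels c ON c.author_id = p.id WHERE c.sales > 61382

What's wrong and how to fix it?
Bug: A WHERE condition on the right-hand table after LEFT JOIN drops unmatched parents

Fix: Put 'c.sales > 61382' in the JOIN's ON clause instead of WHERE

Corrected query:
SELECT p.name, c.sales FROM authors p LEFT JOIN novels c ON c.author_id = p.id AND c.sales > 61382

Result:
name    | sales
--------+------
Austen  | NULL 
Le Guin | NULL 
Tolkien | 62675
Tolkien | 67857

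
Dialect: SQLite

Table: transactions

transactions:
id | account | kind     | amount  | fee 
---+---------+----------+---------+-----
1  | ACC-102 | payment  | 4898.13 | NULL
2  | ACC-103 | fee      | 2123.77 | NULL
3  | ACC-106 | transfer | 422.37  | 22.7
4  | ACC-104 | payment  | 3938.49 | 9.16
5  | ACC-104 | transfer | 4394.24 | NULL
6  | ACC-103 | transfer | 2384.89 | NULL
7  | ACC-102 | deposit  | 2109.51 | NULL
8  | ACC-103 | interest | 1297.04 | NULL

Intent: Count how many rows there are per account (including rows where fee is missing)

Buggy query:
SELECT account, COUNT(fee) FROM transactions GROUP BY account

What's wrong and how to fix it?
Bug: COUNT(column) counts non-NULL values only; rows with NULL fee aren't counted

Fix: Replace COUNT(fee) with COUNT(*)

Corrected query:
SELECT account, COUNT(*) FROM transactions GROUP BY account

Result:
account | COUNT(*)
--------+---------
ACC-102 | 2       
ACC-103 | 3       
ACC-104 | 2       
ACC-106 | 1       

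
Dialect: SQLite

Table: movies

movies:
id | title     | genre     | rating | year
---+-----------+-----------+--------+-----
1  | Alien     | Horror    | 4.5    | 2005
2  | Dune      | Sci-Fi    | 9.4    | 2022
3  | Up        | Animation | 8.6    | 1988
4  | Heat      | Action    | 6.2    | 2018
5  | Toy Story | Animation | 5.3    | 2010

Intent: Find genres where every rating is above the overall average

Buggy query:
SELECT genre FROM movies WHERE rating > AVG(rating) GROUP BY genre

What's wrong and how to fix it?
Bug: AVG() is an aggregate; it can't sit directly in WHERE

Fix: Use a subquery for AVG and a HAVING MIN(...) filter so the condition holds for every row in the group

Corrected query:
SELECT genre FROM movies GROUP BY genre HAVING MIN(rating) > (SELECT AVG(rating) FROM movies)

Result:
genre 
------
Sci-Fi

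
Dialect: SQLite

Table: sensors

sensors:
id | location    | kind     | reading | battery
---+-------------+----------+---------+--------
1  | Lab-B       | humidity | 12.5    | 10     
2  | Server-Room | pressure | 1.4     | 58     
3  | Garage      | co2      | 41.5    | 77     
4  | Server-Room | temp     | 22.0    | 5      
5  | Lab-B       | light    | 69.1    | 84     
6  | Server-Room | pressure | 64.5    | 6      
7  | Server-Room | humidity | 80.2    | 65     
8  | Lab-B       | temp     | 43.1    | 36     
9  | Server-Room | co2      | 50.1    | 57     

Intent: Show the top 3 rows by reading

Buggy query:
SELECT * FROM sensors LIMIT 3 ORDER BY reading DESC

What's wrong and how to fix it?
Bug: ORDER BY cannot follow LIMIT; LIMIT is the final clause

Fix: Sort with ORDER BY, then apply LIMIT

Corrected query:
SELECT * FROM sensors ORDER BY reading DESC LIMIT 3

Result:
id | location    | kind     | reading | battery
---+-------------+----------+---------+--------
7  | Server-Room | humidity | 80.2    | 65     
5  | Lab-B       | light    | 69.1    | 84     
6  | Server-Room | pressure | 64.5    | 6      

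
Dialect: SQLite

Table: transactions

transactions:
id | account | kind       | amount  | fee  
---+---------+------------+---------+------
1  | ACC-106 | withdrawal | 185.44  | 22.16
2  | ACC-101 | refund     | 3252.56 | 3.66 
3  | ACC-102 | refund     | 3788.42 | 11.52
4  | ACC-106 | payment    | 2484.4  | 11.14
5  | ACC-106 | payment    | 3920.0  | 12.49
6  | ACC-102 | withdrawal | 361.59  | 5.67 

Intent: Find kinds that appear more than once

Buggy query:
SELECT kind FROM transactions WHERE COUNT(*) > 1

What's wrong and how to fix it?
Bug: COUNT(*) is an aggregate and cannot be used in WHERE

Fix: GROUP BY kind, then filter groups with HAVING COUNT(*) > 1

Corrected query:
SELECT kind FROM transactions GROUP BY kind HAVING COUNT(*) > 1

Result:
kind      
----------
payment   
refund    
withdrawal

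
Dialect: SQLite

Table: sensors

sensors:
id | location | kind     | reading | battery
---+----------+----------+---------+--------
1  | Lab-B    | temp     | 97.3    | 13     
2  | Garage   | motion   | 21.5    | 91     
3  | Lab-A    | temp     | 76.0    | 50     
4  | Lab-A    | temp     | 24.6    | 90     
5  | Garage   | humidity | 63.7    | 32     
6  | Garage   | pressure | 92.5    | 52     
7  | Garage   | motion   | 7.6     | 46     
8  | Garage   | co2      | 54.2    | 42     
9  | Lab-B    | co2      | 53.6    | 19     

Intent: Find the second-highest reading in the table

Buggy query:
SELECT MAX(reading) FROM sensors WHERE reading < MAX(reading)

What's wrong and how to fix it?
Bug: The inner MAX is an aggregate inside WHERE, which is not allowed

Fix: Compute the overall MAX in a subquery, then take MAX of rows below it

Corrected query:
SELECT MAX(reading) FROM sensors WHERE reading < (SELECT MAX(reading) FROM sensors)

Result:
MAX(reading)
------------
92.5        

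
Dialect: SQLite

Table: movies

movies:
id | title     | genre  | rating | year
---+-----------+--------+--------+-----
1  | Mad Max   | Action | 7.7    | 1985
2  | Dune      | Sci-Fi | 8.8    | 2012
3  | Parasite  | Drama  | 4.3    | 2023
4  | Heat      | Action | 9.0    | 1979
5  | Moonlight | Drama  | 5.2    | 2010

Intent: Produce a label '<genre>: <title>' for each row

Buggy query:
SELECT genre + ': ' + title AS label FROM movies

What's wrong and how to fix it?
Bug: '+' is numeric addition; on text columns SQLite converts them to 0 instead of concatenating

Fix: Replace + with || to concatenate text

Corrected query:
SELECT genre || ': ' || title AS label FROM movies

Result:
label           
----------------
Action: Mad Max 
Sci-Fi: Dune    
Drama: Parasite 
Action: Heat    
Drama: Moonlight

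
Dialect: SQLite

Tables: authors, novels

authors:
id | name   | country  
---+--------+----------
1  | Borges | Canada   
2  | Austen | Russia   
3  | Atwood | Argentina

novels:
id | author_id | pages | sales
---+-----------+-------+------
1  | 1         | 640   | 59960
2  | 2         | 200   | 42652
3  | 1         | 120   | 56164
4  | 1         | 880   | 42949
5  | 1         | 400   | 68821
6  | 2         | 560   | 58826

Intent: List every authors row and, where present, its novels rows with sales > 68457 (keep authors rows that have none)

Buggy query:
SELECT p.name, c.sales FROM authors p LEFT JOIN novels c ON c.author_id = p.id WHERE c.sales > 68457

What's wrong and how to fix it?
Bug: Filtering c.sales in WHERE discards the NULL rows produced by LEFT JOIN, turning it into an inner join

Fix: Move the right-table condition into the ON clause so unmatched parents are kept

Corrected query:
SELECT p.name, c.sales FROM authors p LEFT JOIN novels c ON c.author_id = p.id AND c.sales > 68457

Result:
name   | sales
-------+------
Borges | 68821
Austen | NULL 
Atwood | NULL 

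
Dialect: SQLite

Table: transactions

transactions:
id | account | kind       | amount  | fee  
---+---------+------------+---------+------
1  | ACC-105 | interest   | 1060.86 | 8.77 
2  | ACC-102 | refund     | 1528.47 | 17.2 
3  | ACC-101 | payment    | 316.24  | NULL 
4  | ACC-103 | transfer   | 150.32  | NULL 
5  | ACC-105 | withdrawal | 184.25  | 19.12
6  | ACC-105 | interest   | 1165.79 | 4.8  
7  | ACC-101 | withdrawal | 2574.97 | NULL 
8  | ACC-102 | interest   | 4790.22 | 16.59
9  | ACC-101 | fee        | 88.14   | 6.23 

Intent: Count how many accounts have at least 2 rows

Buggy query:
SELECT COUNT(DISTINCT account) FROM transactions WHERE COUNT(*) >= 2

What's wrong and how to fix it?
Bug: WHERE filters individual rows, not groups, so a group-level COUNT is invalid there

Fix: Group first with HAVING COUNT(*) >= 2, then COUNT the resulting groups

Corrected query:
SELECT COUNT(*) FROM (SELECT account FROM transactions GROUP BY account HAVING COUNT(*) >= 2)

Result:
COUNT(*)
--------
3       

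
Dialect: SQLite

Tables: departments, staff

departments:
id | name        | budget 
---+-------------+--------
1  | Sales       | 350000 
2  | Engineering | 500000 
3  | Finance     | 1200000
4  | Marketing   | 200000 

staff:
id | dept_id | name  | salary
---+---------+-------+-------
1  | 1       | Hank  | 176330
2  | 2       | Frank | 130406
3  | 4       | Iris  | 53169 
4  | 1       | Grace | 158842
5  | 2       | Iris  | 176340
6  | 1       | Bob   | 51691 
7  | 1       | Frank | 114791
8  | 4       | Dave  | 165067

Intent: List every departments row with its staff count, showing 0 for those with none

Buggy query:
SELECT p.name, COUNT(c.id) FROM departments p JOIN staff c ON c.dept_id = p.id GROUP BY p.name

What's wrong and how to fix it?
Bug: INNER JOIN drops departments rows that have no matching staff rows

Fix: Switch to LEFT JOIN to retain unmatched parent rows

Corrected query:
SELECT p.name, COUNT(c.id) FROM departments p LEFT JOIN staff c ON c.dept_id = p.id GROUP BY p.name

Result:
name        | COUNT(c.id)
------------+------------
Engineering | 2          
Finance     | 0          
Marketing   | 2          
Sales       | 4          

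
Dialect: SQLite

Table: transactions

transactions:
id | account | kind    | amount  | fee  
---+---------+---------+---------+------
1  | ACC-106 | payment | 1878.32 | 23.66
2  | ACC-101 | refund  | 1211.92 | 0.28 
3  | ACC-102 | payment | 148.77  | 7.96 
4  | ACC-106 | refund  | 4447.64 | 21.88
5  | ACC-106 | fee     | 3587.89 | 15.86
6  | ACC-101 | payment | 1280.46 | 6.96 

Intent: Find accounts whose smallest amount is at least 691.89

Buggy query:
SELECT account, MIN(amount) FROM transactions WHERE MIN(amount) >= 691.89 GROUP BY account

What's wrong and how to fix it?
Bug: Aggregates like MIN are computed per group after WHERE runs

Fix: Replace WHERE with HAVING after the GROUP BY

Corrected query:
SELECT account, MIN(amount) FROM transactions GROUP BY account HAVING MIN(amount) >= 691.89

Result:
account | MIN(amount)
--------+------------
ACC-101 | 1211.92    
ACC-106 | 1878.32    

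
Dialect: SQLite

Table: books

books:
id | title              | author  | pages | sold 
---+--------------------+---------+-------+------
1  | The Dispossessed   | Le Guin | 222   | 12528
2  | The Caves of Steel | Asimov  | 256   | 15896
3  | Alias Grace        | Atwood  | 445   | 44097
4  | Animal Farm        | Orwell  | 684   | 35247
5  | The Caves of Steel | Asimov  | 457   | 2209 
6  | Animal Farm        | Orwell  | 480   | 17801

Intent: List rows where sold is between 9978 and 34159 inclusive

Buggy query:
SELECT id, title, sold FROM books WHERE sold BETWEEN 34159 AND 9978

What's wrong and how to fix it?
Bug: The bounds are reversed; BETWEEN a AND b requires a <= b to match anything

Fix: Swap the bounds so the smaller value comes first

Corrected query:
SELECT id, title, sold FROM books WHERE sold BETWEEN 9978 AND 34159

Result:
id | title              | sold 
---+--------------------+------
1  | The Dispossessed   | 12528
2  | The Caves of Steel | 15896
6  | Animal Farm        | 17801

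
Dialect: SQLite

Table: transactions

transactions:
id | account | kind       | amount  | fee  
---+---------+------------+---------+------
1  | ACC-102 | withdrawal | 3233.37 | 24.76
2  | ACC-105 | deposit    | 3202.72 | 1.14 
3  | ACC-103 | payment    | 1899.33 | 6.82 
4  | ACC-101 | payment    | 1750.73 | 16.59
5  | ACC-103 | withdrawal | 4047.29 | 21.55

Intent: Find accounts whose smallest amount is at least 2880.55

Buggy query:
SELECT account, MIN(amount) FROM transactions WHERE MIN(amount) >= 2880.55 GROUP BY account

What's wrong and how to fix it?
Bug: Aggregates like MIN are computed per group after WHERE runs

Fix: Replace WHERE with HAVING after the GROUP BY

Corrected query:
SELECT account, MIN(amount) FROM transactions GROUP BY account HAVING MIN(amount) >= 2880.55

Result:
account | MIN(amount)
--------+------------
ACC-102 | 3233.37    
ACC-105 | 3202.72    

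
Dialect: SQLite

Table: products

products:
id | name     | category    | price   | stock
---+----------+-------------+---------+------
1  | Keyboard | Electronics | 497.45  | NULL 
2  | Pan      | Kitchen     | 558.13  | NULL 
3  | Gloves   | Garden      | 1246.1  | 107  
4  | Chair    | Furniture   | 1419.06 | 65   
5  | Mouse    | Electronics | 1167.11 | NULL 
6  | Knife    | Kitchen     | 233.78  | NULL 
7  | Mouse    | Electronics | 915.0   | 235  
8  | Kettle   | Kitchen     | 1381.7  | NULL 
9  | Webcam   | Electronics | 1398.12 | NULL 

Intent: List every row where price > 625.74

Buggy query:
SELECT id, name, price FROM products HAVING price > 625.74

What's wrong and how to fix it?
Bug: This is a non-aggregate query (no GROUP BY, no aggregates), so in SQLite the HAVING clause is invalid here; a row-level condition belongs in WHERE

Fix: Use WHERE for row-level filtering

Corrected query:
SELECT id, name, price FROM products WHERE price > 625.74

Result:
id | name   | price  
---+--------+--------
3  | Gloves | 1246.1 
4  | Chair  | 1419.06
5  | Mouse  | 1167.11
7  | Mouse  | 915    
8  | Kettle | 1381.7 
9  | Webcam | 1398.12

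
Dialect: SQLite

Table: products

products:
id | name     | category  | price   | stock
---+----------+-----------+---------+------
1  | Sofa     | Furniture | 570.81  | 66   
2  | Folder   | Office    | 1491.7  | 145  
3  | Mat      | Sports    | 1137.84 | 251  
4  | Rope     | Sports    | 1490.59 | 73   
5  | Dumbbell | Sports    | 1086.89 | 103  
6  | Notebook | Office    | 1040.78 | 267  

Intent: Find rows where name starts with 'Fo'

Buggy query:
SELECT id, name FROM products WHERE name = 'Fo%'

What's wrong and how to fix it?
Bug: '=' compares the literal string including the % character; pattern matching needs LIKE

Fix: Replace '=' with LIKE so 'Fo%' is treated as a pattern

Corrected query:
SELECT id, name FROM products WHERE name LIKE 'Fo%'

Result:
id | name  
---+-------
2  | Folder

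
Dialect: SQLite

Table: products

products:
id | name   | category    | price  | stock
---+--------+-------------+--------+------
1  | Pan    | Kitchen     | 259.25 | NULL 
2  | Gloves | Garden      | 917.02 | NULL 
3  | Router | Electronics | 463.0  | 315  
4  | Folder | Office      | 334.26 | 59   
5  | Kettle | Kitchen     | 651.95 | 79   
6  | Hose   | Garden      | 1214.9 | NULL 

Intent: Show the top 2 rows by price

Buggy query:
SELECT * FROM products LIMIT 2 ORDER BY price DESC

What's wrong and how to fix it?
Bug: LIMIT must come after ORDER BY

Fix: Sort with ORDER BY, then apply LIMIT

Corrected query:
SELECT * FROM products ORDER BY price DESC LIMIT 2

Result:
id | name   | category | price  | stock
---+--------+----------+--------+------
6  | Hose   | Garden   | 1214.9 | NULL 
2  | Gloves | Garden   | 917.02 | NULL 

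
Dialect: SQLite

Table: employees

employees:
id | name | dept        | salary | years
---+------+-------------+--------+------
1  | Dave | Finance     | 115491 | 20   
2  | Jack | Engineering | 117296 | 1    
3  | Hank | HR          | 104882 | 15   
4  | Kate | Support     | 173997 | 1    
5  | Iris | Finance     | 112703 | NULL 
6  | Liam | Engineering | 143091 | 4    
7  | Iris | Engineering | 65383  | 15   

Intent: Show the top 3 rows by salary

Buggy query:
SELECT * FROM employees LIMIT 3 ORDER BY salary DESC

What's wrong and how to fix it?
Bug: ORDER BY cannot follow LIMIT; LIMIT is the final clause

Fix: Swap the clauses: ORDER BY first, then LIMIT

Corrected query:
SELECT * FROM employees ORDER BY salary DESC LIMIT 3

Result:
id | name | dept        | salary | years
---+------+-------------+--------+------
4  | Kate | Support     | 173997 | 1    
6  | Liam | Engineering | 143091 | 4    
2  | Jack | Engineering | 117296 | 1    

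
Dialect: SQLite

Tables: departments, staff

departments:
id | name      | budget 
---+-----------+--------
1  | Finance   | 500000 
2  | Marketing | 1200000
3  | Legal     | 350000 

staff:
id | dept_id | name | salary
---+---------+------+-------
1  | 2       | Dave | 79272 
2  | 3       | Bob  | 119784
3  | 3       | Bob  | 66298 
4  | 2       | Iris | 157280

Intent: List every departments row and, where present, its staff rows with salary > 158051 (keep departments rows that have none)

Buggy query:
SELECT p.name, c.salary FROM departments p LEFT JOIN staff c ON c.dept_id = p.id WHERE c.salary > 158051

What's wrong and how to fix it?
Bug: Filtering c.salary in WHERE discards the NULL rows produced by LEFT JOIN, turning it into an inner join

Fix: Put 'c.salary > 158051' in the JOIN's ON clause instead of WHERE

Corrected query:
SELECT p.name, c.salary FROM departments p LEFT JOIN staff c ON c.dept_id = p.id AND c.salary > 158051

Result:
name      | salary
----------+-------
Finance   | NULL  
Marketing | NULL  
Legal     | NULL  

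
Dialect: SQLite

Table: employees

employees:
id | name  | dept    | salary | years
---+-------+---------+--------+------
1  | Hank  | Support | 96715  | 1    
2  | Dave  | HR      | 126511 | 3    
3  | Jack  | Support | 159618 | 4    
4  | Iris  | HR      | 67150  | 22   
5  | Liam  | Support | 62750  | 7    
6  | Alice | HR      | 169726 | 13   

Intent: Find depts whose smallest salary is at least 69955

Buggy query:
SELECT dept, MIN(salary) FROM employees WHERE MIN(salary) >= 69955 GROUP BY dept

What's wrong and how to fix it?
Bug: Aggregates like MIN are computed per group after WHERE runs

Fix: Replace WHERE with HAVING after the GROUP BY

Corrected query:
SELECT dept, MIN(salary) FROM employees GROUP BY dept HAVING MIN(salary) >= 69955

Result:
(no rows)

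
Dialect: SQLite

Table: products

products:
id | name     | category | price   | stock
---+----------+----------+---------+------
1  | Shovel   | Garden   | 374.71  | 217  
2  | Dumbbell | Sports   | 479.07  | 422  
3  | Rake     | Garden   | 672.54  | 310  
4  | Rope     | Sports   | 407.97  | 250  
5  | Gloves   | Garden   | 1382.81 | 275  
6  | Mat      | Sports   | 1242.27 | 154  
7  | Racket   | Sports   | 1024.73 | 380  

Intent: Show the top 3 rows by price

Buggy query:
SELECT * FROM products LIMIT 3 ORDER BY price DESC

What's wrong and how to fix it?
Bug: ORDER BY cannot follow LIMIT; LIMIT is the final clause

Fix: Swap the clauses: ORDER BY first, then LIMIT

Corrected query:
SELECT * FROM products ORDER BY price DESC LIMIT 3

Result:
id | name   | category | price   | stock
---+--------+----------+---------+------
5  | Gloves | Garden   | 1382.81 | 275  
6  | Mat    | Sports   | 1242.27 | 154  
7  | Racket | Sports   | 1024.73 | 380  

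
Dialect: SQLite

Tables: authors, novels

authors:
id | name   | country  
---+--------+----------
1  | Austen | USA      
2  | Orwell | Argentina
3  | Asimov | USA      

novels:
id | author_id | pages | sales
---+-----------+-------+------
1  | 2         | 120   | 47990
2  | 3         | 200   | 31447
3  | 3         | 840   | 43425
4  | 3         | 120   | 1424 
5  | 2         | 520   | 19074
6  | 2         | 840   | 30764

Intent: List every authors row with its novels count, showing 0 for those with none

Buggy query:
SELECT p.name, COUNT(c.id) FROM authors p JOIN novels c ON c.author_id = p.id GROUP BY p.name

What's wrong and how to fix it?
Bug: INNER JOIN drops authors rows that have no matching novels rows

Fix: Use LEFT JOIN so parents without children still appear (COUNT(c.id) gives 0)

Corrected query:
SELECT p.name, COUNT(c.id) FROM authors p LEFT JOIN novels c ON c.author_id = p.id GROUP BY p.name

Result:
name   | COUNT(c.id)
-------+------------
Asimov | 3          
Austen | 0          
Orwell | 3          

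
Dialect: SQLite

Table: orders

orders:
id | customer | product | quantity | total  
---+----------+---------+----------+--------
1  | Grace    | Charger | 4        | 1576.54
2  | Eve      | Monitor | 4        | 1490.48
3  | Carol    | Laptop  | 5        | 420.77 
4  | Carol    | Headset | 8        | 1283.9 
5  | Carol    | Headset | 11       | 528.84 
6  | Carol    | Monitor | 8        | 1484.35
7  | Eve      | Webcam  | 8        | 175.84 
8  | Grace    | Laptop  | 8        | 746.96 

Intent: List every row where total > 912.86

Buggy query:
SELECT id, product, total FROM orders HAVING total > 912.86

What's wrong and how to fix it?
Bug: HAVING filters the output of aggregation, but this query has no GROUP BY and no aggregate functions, so SQLite rejects it (HAVING clause on a non-aggregate query); the condition here is per row

Fix: Replace HAVING with WHERE since the condition applies to individual rows

Corrected query:
SELECT id, product, total FROM orders WHERE total > 912.86

Result:
id | product | total  
---+---------+--------
1  | Charger | 1576.54
2  | Monitor | 1490.48
4  | Headset | 1283.9 
6  | Monitor | 1484.35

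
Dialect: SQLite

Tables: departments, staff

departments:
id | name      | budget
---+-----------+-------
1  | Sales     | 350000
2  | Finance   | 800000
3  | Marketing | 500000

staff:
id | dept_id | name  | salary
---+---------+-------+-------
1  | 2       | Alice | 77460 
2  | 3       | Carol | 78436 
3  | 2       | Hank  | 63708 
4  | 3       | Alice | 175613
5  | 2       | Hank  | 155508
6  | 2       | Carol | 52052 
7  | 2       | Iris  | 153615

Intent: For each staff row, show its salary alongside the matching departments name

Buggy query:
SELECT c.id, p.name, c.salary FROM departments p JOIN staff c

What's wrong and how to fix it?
Bug: JOIN with no ON clause produces a cartesian product; every staff row pairs with every departments row

Fix: Add ON c.dept_id = p.id to the JOIN

Corrected query:
SELECT c.id, p.name, c.salary FROM departments p JOIN staff c ON c.dept_id = p.id

Result:
id | name      | salary
---+-----------+-------
1  | Finance   | 77460 
2  | Marketing | 78436 
3  | Finance   | 63708 
4  | Marketing | 175613
5  | Finance   | 155508
6  | Finance   | 52052 
7  | Finance   | 153615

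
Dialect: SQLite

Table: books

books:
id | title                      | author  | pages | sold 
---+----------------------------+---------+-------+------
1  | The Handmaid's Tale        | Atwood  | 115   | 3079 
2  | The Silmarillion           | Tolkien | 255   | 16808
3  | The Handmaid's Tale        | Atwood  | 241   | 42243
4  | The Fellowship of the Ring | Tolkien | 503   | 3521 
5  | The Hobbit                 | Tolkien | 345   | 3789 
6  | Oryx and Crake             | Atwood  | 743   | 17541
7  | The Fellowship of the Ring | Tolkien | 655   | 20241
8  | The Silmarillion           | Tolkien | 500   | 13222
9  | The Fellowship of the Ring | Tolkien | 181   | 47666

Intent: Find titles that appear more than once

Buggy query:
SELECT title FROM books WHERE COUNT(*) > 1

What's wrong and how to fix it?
Bug: COUNT(*) is an aggregate and cannot be used in WHERE

Fix: GROUP BY title, then filter groups with HAVING COUNT(*) > 1

Corrected query:
SELECT title FROM books GROUP BY title HAVING COUNT(*) > 1

Result:
title                     
--------------------------
The Fellowship of the Ring
The Handmaid's Tale       
The Silmarillion          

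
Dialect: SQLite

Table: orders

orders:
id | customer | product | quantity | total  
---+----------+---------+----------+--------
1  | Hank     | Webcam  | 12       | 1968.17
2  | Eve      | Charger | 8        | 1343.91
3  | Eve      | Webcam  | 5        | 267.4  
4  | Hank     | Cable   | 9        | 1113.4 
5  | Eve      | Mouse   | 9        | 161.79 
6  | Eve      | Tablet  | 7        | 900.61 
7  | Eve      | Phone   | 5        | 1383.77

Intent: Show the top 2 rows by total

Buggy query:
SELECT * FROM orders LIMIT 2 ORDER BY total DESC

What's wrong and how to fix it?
Bug: LIMIT must come after ORDER BY

Fix: Swap the clauses: ORDER BY first, then LIMIT

Corrected query:
SELECT * FROM orders ORDER BY total DESC LIMIT 2

Result:
id | customer | product | quantity | total  
---+----------+---------+----------+--------
1  | Hank     | Webcam  | 12       | 1968.17
7  | Eve      | Phone   | 5        | 1383.77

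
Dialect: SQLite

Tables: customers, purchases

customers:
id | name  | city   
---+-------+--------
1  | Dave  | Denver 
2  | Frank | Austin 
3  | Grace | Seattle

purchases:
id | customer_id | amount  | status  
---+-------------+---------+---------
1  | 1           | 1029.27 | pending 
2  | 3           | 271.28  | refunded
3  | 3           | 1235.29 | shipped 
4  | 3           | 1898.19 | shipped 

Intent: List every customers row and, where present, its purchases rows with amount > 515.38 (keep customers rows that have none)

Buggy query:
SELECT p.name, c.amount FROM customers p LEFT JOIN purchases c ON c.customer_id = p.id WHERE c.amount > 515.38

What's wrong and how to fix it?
Bug: A WHERE condition on the right-hand table after LEFT JOIN drops unmatched parents

Fix: Put 'c.amount > 515.38' in the JOIN's ON clause instead of WHERE

Corrected query:
SELECT p.name, c.amount FROM customers p LEFT JOIN purchases c ON c.customer_id = p.id AND c.amount > 515.38

Result:
name  | amount 
------+--------
Dave  | 1029.27
Frank | NULL   
Grace | 1235.29
Grace | 1898.19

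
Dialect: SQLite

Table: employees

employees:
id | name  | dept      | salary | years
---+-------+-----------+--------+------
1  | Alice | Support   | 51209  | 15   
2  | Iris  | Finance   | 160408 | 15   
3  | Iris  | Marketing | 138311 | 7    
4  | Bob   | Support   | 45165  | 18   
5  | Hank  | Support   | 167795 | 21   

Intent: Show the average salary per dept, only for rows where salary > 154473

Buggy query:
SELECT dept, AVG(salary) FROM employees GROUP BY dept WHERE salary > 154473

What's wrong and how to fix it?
Bug: Row-level WHERE must come before GROUP BY in the clause order

Fix: Place WHERE between FROM and GROUP BY

Corrected query:
SELECT dept, AVG(salary) FROM employees WHERE salary > 154473 GROUP BY dept

Result:
dept    | AVG(salary)
--------+------------
Finance | 160408     
Support | 167795     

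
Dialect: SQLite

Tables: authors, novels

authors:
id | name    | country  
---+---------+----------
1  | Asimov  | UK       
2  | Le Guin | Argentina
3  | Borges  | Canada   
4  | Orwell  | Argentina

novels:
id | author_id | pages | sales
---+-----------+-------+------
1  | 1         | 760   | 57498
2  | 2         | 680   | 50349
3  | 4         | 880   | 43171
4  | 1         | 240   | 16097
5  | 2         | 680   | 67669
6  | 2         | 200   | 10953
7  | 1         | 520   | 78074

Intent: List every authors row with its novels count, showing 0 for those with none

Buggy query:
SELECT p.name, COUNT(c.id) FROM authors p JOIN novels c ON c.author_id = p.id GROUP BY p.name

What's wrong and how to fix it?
Bug: An inner join excludes parents with zero children

Fix: Use LEFT JOIN so parents without children still appear (COUNT(c.id) gives 0)

Corrected query:
SELECT p.name, COUNT(c.id) FROM authors p LEFT JOIN novels c ON c.author_id = p.id GROUP BY p.name

Result:
name    | COUNT(c.id)
--------+------------
Asimov  | 3          
Borges  | 0          
Le Guin | 3          
Orwell  | 1          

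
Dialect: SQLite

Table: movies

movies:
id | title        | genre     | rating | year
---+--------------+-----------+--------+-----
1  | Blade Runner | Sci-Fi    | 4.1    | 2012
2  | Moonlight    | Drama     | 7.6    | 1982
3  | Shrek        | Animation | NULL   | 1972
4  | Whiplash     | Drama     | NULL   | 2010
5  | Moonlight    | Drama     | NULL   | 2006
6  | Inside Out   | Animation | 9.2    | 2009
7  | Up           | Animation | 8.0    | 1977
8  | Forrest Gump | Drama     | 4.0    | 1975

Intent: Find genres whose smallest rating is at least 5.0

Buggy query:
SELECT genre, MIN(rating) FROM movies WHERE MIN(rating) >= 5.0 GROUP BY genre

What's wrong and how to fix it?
Bug: MIN() in WHERE is a misuse of aggregate

Fix: Replace WHERE with HAVING after the GROUP BY

Corrected query:
SELECT genre, MIN(rating) FROM movies GROUP BY genre HAVING MIN(rating) >= 5.0

Result:
genre     | MIN(rating)
----------+------------
Animation | 8          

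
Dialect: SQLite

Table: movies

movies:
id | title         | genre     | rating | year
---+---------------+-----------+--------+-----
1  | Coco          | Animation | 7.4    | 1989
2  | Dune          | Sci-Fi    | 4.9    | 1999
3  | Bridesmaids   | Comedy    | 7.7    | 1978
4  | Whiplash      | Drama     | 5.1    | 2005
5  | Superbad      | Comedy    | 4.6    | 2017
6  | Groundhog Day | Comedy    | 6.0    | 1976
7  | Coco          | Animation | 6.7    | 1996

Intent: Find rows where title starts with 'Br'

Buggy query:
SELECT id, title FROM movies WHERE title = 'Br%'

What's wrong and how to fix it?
Bug: Wildcards only work with LIKE; '=' treats '%' as a literal character

Fix: Replace '=' with LIKE so 'Br%' is treated as a pattern

Corrected query:
SELECT id, title FROM movies WHERE title LIKE 'Br%'

Result:
id | title      
---+------------
3  | Bridesmaids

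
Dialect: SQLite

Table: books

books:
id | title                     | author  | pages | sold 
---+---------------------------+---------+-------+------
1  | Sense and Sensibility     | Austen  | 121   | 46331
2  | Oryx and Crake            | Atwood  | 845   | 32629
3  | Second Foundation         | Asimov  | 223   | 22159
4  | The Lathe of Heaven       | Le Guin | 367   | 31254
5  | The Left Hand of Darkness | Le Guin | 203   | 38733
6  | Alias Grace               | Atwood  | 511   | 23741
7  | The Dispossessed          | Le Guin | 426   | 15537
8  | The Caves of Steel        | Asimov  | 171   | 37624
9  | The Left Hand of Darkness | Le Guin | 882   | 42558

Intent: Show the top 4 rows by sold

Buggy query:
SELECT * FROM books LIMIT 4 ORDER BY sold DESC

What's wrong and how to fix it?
Bug: LIMIT must come after ORDER BY

Fix: Swap the clauses: ORDER BY first, then LIMIT

Corrected query:
SELECT * FROM books ORDER BY sold DESC LIMIT 4

Result:
id | title                     | author  | pages | sold 
---+---------------------------+---------+-------+------
1  | Sense and Sensibility     | Austen  | 121   | 46331
9  | The Left Hand of Darkness | Le Guin | 882   | 42558
5  | The Left Hand of Darkness | Le Guin | 203   | 38733
8  | The Caves of Steel        | Asimov  | 171   | 37624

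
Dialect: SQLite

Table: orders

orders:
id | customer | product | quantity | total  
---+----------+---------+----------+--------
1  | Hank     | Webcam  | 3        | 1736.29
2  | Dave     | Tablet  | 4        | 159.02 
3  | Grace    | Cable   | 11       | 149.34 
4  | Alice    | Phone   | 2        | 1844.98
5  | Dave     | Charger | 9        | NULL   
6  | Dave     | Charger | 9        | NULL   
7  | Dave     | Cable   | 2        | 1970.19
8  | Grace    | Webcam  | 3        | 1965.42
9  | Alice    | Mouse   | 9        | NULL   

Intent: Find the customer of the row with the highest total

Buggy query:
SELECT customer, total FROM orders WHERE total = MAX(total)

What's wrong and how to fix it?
Bug: WHERE is evaluated per row; an aggregate over the whole table isn't defined there

Fix: Wrap MAX in a scalar subquery so WHERE compares against a single value

Corrected query:
SELECT customer, total FROM orders WHERE total = (SELECT MAX(total) FROM orders)

Result:
customer | total  
---------+--------
Dave     | 1970.19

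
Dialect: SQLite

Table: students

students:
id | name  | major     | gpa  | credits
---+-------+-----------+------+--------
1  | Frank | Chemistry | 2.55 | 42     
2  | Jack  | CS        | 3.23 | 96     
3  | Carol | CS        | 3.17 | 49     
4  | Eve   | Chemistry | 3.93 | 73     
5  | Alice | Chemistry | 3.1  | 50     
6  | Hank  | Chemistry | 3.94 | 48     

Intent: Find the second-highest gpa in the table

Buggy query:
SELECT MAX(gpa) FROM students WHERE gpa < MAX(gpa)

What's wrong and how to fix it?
Bug: The inner MAX is an aggregate inside WHERE, which is not allowed

Fix: Put the inner MAX in a scalar subquery

Corrected query:
SELECT MAX(gpa) FROM students WHERE gpa < (SELECT MAX(gpa) FROM students)

Result:
MAX(gpa)
--------
3.93    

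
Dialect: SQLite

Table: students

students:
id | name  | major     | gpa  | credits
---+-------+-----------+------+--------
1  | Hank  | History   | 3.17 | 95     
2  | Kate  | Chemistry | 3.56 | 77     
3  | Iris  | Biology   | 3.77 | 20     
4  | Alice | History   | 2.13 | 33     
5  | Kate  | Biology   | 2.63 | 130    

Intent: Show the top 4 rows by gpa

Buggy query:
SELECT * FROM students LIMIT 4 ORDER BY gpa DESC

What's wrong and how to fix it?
Bug: LIMIT must come after ORDER BY

Fix: Sort with ORDER BY, then apply LIMIT

Corrected query:
SELECT * FROM students ORDER BY gpa DESC LIMIT 4

Result:
id | name | major     | gpa  | credits
---+------+-----------+------+--------
3  | Iris | Biology   | 3.77 | 20     
2  | Kate | Chemistry | 3.56 | 77     
1  | Hank | History   | 3.17 | 95     
5  | Kate | Biology   | 2.63 | 130    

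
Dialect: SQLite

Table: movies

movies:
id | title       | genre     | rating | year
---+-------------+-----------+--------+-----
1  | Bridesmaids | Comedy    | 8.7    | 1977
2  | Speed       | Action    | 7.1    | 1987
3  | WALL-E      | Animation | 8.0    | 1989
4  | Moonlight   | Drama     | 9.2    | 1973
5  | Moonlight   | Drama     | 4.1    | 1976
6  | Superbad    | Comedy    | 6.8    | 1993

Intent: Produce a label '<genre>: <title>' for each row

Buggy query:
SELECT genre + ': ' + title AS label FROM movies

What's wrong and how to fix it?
Bug: SQLite uses || for string concatenation; + coerces text to numbers (yielding 0)

Fix: Use the || operator for string concatenation

Corrected query:
SELECT genre || ': ' || title AS label FROM movies

Result:
label              
-------------------
Comedy: Bridesmaids
Action: Speed      
Animation: WALL-E  
Drama: Moonlight   
Drama: Moonlight   
Comedy: Superbad   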